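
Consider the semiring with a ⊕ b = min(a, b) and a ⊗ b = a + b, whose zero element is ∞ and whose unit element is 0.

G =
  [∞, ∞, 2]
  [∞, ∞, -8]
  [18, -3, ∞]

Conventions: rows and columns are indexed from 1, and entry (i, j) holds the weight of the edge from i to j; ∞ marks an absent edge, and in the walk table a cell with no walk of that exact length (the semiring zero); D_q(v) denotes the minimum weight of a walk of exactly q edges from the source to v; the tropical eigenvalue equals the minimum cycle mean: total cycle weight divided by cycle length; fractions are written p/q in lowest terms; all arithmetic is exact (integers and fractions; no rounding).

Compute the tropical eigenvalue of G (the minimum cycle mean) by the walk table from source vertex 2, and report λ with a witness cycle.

q=0: [∞, 0, ∞]
q=1: [∞, ∞, -8]
q=2: [10, -11, ∞]
q=3: [∞, ∞, -19]
Optimal cycle mean attained by: cycle 2->3->2, total (-8) + (-3), length 2.
Answer: λ = -11/2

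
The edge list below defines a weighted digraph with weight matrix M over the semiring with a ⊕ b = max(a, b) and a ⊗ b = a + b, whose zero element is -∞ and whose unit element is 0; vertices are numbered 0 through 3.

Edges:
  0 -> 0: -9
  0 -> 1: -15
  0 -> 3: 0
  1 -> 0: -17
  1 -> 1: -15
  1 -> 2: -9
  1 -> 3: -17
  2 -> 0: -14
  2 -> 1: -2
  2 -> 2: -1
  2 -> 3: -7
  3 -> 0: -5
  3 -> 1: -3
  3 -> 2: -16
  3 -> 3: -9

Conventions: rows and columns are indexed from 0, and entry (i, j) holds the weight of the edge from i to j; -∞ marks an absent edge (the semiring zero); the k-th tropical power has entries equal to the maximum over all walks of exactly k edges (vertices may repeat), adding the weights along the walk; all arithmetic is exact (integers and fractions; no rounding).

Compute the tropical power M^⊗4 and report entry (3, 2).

M^⊗2:
  [-5, -3, -16, -9]
  [-22, -11, -10, -16]
  [-12, -3, -2, -8]
  [-14, -12, -12, -5]
M^⊗3:
  [-14, -12, -12, -5]
  [-21, -12, -11, -17]
  [-13, -4, -3, -9]
  [-10, -8, -13, -14]
M^⊗4:
  [-10, -8, -13, -14]
  [-22, -13, -12, -18]
  [-14, -5, -4, -10]
  [-19, -15, -14, -10]
Key observation: the optimum is the walk 3->1->2->2->2, with weight (-3) + (-9) + (-1) + (-1) = -14.
Optimal value attained by: walk 3->1->2->2->2.
Answer: (M^⊗4)[3][2] = -14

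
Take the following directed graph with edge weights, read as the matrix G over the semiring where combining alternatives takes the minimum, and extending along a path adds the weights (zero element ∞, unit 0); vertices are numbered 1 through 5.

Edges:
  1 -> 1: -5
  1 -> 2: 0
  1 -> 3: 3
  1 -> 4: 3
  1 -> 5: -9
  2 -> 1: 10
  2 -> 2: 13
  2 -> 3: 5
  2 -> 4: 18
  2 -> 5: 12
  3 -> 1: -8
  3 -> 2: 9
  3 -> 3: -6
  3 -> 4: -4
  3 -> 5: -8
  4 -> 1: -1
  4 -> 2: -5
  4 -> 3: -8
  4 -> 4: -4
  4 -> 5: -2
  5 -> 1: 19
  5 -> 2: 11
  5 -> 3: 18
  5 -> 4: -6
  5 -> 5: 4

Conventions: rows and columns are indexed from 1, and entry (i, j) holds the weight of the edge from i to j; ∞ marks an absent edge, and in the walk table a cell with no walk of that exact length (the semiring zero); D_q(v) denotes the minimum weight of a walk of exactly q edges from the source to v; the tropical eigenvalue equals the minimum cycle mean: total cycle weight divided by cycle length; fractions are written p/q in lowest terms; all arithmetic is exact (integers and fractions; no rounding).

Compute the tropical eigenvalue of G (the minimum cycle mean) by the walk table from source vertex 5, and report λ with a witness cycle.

q=0: [∞, ∞, ∞, ∞, 0]
q=1: [19, 11, 18, -6, 4]
q=2: [-7, -11, -14, -10, -8]
q=3: [-22, -15, -20, -18, -22]
q=4: [-28, -23, -26, -28, -31]
q=5: [-34, -33, -36, -37, -37]
Optimal cycle mean attained by: cycle 1->5->4->3->1, total (-9) + (-6) + (-8) + (-8), length 4.
Answer: λ = -31/4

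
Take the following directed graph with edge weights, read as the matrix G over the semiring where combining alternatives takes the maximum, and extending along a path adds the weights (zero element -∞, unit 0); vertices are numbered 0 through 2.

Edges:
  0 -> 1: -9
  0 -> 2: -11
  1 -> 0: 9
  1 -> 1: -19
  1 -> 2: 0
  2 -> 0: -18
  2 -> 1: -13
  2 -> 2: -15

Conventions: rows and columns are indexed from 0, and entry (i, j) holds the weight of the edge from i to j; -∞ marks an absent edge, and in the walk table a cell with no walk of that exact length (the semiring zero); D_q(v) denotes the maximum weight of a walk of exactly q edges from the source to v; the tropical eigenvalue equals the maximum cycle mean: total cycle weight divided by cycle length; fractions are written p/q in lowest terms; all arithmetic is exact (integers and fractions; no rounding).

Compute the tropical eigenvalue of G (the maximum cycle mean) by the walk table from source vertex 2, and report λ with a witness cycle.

q=0: [-∞, -∞, 0]
q=1: [-18, -13, -15]
q=2: [-4, -27, -13]
q=3: [-18, -13, -15]
Optimal cycle mean attained by: cycle 0->1->0, total (-9) + 9, length 2.
Answer: λ = 0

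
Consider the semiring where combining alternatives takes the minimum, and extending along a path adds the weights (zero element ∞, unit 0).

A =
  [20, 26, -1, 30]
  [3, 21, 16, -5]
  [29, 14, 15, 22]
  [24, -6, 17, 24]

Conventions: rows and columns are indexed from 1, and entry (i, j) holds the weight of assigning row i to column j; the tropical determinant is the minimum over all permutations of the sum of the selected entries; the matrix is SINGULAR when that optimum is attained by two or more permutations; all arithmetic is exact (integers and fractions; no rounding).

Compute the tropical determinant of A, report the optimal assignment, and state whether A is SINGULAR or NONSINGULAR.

σ = (1, 2, 3, 4): 20 + 21 + 15 + 24 = 80
σ = (1, 2, 4, 3): 20 + 21 + 22 + 17 = 80
σ = (1, 3, 2, 4): 20 + 16 + 14 + 24 = 74
σ = (1, 3, 4, 2): 20 + 16 + 22 + (-6) = 52
σ = (1, 4, 2, 3): 20 + (-5) + 14 + 17 = 46
σ = (1, 4, 3, 2): 20 + (-5) + 15 + (-6) = 24
σ = (2, 1, 3, 4): 26 + 3 + 15 + 24 = 68
σ = (2, 1, 4, 3): 26 + 3 + 22 + 17 = 68
σ = (2, 3, 1, 4): 26 + 16 + 29 + 24 = 95
σ = (2, 3, 4, 1): 26 + 16 + 22 + 24 = 88
σ = (2, 4, 1, 3): 26 + (-5) + 29 + 17 = 67
σ = (2, 4, 3, 1): 26 + (-5) + 15 + 24 = 60
σ = (3, 1, 2, 4): (-1) + 3 + 14 + 24 = 40
σ = (3, 1, 4, 2): (-1) + 3 + 22 + (-6) = 18
σ = (3, 2, 1, 4): (-1) + 21 + 29 + 24 = 73
σ = (3, 2, 4, 1): (-1) + 21 + 22 + 24 = 66
σ = (3, 4, 1, 2): (-1) + (-5) + 29 + (-6) = 17
σ = (3, 4, 2, 1): (-1) + (-5) + 14 + 24 = 32
σ = (4, 1, 2, 3): 30 + 3 + 14 + 17 = 64
σ = (4, 1, 3, 2): 30 + 3 + 15 + (-6) = 42
σ = (4, 2, 1, 3): 30 + 21 + 29 + 17 = 97
σ = (4, 2, 3, 1): 30 + 21 + 15 + 24 = 90
σ = (4, 3, 1, 2): 30 + 16 + 29 + (-6) = 69
σ = (4, 3, 2, 1): 30 + 16 + 14 + 24 = 84
Optimal value attained by: σ = (3, 4, 1, 2).
Answer: det⊕(A) = 17; verdict: NONSINGULAR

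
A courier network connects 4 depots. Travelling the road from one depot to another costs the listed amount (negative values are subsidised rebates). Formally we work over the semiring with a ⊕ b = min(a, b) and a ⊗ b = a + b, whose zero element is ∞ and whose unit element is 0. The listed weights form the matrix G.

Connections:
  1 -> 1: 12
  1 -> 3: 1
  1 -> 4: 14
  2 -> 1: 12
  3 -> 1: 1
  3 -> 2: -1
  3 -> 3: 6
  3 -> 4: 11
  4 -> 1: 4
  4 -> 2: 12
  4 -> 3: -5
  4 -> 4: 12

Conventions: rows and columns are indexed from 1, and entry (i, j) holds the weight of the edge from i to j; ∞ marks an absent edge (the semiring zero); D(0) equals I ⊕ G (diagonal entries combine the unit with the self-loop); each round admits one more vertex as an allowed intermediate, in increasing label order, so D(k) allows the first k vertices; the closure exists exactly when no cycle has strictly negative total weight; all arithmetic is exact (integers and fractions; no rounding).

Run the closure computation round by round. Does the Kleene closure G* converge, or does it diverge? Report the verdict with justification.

D(0):
  [0, ∞, 1, 14]
  [12, 0, ∞, ∞]
  [1, -1, 0, 11]
  [4, 12, -5, 0]
D(1):
  [0, ∞, 1, 14]
  [12, 0, 13, 26]
  [1, -1, 0, 11]
  [4, 12, -5, 0]
D(2):
  [0, ∞, 1, 14]
  [12, 0, 13, 26]
  [1, -1, 0, 11]
  [4, 12, -5, 0]
D(3):
  [0, 0, 1, 12]
  [12, 0, 13, 24]
  [1, -1, 0, 11]
  [-4, -6, -5, 0]
D(4):
  [0, 0, 1, 12]
  [12, 0, 13, 24]
  [1, -1, 0, 11]
  [-4, -6, -5, 0]
Key observation: every diagonal entry stays at the unit through all rounds, so no improving cycle exists.
Answer: CONVERGES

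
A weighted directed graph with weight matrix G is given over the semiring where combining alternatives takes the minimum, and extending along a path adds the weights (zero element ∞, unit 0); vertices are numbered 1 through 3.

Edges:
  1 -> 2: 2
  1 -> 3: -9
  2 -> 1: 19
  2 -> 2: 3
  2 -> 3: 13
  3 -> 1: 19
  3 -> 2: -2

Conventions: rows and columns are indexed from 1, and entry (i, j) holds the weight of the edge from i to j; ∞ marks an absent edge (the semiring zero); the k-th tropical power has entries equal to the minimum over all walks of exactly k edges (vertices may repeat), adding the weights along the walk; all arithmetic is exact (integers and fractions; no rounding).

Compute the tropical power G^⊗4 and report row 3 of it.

G^⊗2:
  [10, -11, 15]
  [22, 6, 10]
  [17, 1, 10]
G^⊗3:
  [8, -8, 1]
  [25, 8, 13]
  [20, 4, 8]
G^⊗4:
  [11, -5, -1]
  [27, 11, 16]
  [23, 6, 11]
Answer: row 3 of G^⊗4 = [23, 6, 11]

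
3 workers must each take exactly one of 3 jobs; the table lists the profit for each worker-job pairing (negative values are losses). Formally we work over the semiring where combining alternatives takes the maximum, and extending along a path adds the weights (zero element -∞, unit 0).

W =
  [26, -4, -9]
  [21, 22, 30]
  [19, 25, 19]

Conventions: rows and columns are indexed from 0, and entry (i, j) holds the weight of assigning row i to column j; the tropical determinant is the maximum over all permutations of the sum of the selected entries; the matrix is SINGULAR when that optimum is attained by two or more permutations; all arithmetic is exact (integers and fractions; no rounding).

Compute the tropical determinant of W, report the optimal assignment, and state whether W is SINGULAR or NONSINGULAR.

σ = (0, 1, 2): 26 + 22 + 19 = 67
σ = (0, 2, 1): 26 + 30 + 25 = 81
σ = (1, 0, 2): (-4) + 21 + 19 = 36
σ = (1, 2, 0): (-4) + 30 + 19 = 45
σ = (2, 0, 1): (-9) + 21 + 25 = 37
σ = (2, 1, 0): (-9) + 22 + 19 = 32
Optimal value attained by: σ = (0, 2, 1).
Answer: det⊕(W) = 81; verdict: NONSINGULAR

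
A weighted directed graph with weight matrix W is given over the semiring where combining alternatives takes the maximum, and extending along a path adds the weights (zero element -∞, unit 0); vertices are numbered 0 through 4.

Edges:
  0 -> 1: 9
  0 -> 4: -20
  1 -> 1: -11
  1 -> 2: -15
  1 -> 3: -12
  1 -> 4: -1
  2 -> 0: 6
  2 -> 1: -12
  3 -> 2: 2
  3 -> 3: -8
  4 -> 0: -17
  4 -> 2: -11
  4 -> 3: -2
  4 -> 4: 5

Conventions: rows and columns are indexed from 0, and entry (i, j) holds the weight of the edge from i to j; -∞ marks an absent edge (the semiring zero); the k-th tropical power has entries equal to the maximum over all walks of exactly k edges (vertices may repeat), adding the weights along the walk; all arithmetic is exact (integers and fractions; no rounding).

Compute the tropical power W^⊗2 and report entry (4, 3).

W^⊗2:
  [-37, -2, -6, -3, 8]
  [-9, -22, -10, -3, 4]
  [-∞, 15, -27, -24, -13]
  [8, -10, -6, -16, -∞]
  [-5, -8, 0, 3, 10]
Key observation: the optimum is the walk 4->4->3, with weight 5 + (-2) = 3.
Optimal value attained by: walk 4->4->3.
Answer: (W^⊗2)[4][3] = 3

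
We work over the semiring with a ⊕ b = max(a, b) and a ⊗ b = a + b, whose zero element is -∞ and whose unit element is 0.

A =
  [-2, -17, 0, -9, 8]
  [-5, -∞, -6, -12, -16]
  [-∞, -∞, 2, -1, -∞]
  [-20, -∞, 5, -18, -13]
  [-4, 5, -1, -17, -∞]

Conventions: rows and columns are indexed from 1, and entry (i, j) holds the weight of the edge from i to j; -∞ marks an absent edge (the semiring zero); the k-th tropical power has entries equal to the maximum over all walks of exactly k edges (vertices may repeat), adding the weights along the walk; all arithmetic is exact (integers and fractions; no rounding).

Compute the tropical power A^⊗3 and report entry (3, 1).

A^⊗2:
  [4, 13, 7, -1, 6]
  [-7, -11, -4, -7, 3]
  [-21, -∞, 4, 1, -14]
  [-17, -8, 7, 4, -12]
  [0, -21, 1, -2, 4]
A^⊗3:
  [8, 11, 9, 6, 12]
  [-1, 8, 2, -5, 1]
  [-18, -9, 6, 3, -12]
  [-13, -7, 9, 6, -9]
  [0, 9, 3, 0, 8]
Key observation: the optimum is the walk 3->4->5->1, with weight (-1) + (-13) + (-4) = -18.
Optimal value attained by: walk 3->4->5->1.
Answer: (A^⊗3)[3][1] = -18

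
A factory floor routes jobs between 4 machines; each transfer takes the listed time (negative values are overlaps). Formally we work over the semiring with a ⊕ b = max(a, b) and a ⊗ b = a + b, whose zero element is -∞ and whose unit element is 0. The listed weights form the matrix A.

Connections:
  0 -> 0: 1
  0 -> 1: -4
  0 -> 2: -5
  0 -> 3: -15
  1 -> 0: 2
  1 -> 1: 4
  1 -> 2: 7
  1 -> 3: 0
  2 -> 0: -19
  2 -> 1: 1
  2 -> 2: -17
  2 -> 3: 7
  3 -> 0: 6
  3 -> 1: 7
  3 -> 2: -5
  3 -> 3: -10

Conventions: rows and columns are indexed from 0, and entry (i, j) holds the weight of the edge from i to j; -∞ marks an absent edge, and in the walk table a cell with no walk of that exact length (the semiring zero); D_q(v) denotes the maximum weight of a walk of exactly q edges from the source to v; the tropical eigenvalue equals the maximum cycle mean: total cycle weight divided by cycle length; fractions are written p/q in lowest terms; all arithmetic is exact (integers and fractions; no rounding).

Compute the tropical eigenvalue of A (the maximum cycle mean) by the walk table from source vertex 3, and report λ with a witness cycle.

q=0: [-∞, -∞, -∞, 0]
q=1: [6, 7, -5, -10]
q=2: [9, 11, 14, 7]
q=3: [13, 15, 18, 21]
q=4: [27, 28, 22, 25]
Optimal cycle mean attained by: cycle 1->2->3->1, total 7 + 7 + 7, length 3.
Answer: λ = 7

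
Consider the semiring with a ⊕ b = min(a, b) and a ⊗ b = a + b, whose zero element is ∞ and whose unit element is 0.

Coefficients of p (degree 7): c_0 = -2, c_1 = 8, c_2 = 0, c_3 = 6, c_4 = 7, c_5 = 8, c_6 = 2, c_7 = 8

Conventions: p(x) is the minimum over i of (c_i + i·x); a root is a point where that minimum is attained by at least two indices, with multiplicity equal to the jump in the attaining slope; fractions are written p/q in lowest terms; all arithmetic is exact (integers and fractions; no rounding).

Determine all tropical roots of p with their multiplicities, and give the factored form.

hull edge (i=0, c=-2) to (i=6, c=2): slope 2/3, span 6
hull edge (i=6, c=2) to (i=7, c=8): slope 6, span 1
Factored form: p(x) = 8 ⊗ (x ⊕ (-6)) ⊗ (x ⊕ (-2/3)) ⊗ (x ⊕ (-2/3)) ⊗ (x ⊕ (-2/3)) ⊗ (x ⊕ (-2/3)) ⊗ (x ⊕ (-2/3)) ⊗ (x ⊕ (-2/3))
Answer: roots = -6 (mult 1), -2/3 (mult 6)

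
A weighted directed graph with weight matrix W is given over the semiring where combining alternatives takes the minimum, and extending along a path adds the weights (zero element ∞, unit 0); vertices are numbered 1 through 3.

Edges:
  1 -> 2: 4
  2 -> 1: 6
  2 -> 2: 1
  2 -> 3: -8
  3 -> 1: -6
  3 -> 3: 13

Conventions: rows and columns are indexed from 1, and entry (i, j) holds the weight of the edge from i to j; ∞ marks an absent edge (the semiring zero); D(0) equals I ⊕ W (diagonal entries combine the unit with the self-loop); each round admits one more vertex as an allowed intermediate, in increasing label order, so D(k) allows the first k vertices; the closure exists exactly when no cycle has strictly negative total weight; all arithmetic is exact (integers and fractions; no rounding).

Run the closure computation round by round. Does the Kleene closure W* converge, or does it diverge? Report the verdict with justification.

D(0):
  [0, 4, ∞]
  [6, 0, -8]
  [-6, ∞, 0]
D(1):
  [0, 4, ∞]
  [6, 0, -8]
  [-6, -2, 0]
Detection: at round 2, diagonal entry (3, 3) turns strictly negative.
Key observation: the cycle 3->1->2->3 has total weight (-6) + 4 + (-8), which is strictly negative.
Answer: DIVERGES — negative cycle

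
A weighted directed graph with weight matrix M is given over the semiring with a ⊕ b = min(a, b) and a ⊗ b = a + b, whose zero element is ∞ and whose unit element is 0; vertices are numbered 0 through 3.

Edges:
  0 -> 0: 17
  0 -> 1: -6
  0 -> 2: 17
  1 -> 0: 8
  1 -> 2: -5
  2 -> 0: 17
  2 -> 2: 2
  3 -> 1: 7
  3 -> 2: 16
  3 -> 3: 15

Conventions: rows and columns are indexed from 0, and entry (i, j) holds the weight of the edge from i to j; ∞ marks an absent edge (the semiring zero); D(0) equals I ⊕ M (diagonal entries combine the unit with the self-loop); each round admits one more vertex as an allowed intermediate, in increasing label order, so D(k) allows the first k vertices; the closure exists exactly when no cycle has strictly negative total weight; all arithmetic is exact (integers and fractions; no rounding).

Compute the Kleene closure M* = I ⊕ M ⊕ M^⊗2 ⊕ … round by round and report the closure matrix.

D(0):
  [0, -6, 17, ∞]
  [8, 0, -5, ∞]
  [17, ∞, 0, ∞]
  [∞, 7, 16, 0]
D(1):
  [0, -6, 17, ∞]
  [8, 0, -5, ∞]
  [17, 11, 0, ∞]
  [∞, 7, 16, 0]
D(2):
  [0, -6, -11, ∞]
  [8, 0, -5, ∞]
  [17, 11, 0, ∞]
  [15, 7, 2, 0]
D(3):
  [0, -6, -11, ∞]
  [8, 0, -5, ∞]
  [17, 11, 0, ∞]
  [15, 7, 2, 0]
D(4):
  [0, -6, -11, ∞]
  [8, 0, -5, ∞]
  [17, 11, 0, ∞]
  [15, 7, 2, 0]
Answer: M* = [[0, -6, -11, ∞], [8, 0, -5, ∞], [17, 11, 0, ∞], [15, 7, 2, 0]]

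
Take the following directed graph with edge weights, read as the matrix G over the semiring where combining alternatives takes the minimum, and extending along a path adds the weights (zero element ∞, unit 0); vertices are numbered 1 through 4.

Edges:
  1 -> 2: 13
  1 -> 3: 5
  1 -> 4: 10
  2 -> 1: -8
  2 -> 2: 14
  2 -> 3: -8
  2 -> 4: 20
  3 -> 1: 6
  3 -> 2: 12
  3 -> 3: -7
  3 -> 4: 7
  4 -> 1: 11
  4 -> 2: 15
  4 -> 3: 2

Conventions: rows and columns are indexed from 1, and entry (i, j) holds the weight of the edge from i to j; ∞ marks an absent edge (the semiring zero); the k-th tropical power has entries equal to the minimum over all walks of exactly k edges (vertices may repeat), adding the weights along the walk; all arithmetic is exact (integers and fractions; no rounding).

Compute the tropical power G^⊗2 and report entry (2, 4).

G^⊗2:
  [5, 17, -2, 12]
  [-2, 4, -15, -1]
  [-1, 5, -14, 0]
  [7, 14, -5, 9]
Key observation: the optimum is the walk 2->3->4, with weight (-8) + 7 = -1.
Optimal value attained by: walk 2->3->4.
Answer: (G^⊗2)[2][4] = -1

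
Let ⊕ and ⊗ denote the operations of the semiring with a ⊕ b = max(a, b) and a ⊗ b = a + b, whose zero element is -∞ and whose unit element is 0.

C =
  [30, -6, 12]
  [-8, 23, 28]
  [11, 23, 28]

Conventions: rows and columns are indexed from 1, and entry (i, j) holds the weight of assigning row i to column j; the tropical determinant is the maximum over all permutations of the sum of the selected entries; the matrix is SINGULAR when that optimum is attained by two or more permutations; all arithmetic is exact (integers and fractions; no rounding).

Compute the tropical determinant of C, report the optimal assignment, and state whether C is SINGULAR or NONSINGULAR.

σ = (1, 2, 3): 30 + 23 + 28 = 81
σ = (1, 3, 2): 30 + 28 + 23 = 81
σ = (2, 1, 3): (-6) + (-8) + 28 = 14
σ = (2, 3, 1): (-6) + 28 + 11 = 33
σ = (3, 1, 2): 12 + (-8) + 23 = 27
σ = (3, 2, 1): 12 + 23 + 11 = 46
Optimal value attained by: σ = (1, 2, 3).
Answer: det⊕(C) = 81; verdict: SINGULAR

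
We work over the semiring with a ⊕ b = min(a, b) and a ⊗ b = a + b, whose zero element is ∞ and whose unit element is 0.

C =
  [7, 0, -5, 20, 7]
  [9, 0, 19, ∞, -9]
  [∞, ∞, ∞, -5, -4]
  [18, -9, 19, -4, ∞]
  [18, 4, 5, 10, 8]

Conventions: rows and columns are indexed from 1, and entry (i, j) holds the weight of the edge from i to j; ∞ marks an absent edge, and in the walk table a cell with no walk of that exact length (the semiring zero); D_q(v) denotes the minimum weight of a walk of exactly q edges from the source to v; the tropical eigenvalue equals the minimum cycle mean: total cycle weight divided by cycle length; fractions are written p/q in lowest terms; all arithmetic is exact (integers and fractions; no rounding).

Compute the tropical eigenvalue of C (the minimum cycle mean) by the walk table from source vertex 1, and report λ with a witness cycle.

q=0: [0, ∞, ∞, ∞, ∞]
q=1: [7, 0, -5, 20, 7]
q=2: [9, 0, 2, -10, -9]
q=3: [8, -19, -4, -14, -9]
q=4: [-10, -23, -4, -18, -28]
q=5: [-14, -27, -23, -22, -32]
Optimal cycle mean attained by: cycle 2->5->3->4->2, total (-9) + 5 + (-5) + (-9), length 4.
Answer: λ = -9/2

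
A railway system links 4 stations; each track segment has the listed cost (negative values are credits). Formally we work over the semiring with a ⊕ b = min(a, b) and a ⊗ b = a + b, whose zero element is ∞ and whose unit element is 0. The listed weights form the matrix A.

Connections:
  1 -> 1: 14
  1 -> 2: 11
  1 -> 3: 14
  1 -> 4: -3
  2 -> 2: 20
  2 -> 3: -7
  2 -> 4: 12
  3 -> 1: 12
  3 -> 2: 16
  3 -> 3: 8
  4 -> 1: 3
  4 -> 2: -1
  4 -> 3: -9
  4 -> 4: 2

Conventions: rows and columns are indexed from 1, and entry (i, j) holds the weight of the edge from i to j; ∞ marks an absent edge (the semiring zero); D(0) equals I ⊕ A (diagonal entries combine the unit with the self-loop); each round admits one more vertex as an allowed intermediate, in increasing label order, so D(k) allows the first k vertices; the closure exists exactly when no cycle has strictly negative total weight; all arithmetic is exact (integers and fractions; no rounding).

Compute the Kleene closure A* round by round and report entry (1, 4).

D(0):
  [0, 11, 14, -3]
  [∞, 0, -7, 12]
  [12, 16, 0, ∞]
  [3, -1, -9, 0]
D(1):
  [0, 11, 14, -3]
  [∞, 0, -7, 12]
  [12, 16, 0, 9]
  [3, -1, -9, 0]
D(2):
  [0, 11, 4, -3]
  [∞, 0, -7, 12]
  [12, 16, 0, 9]
  [3, -1, -9, 0]
D(3):
  [0, 11, 4, -3]
  [5, 0, -7, 2]
  [12, 16, 0, 9]
  [3, -1, -9, 0]
D(4):
  [0, -4, -12, -3]
  [5, 0, -7, 2]
  [12, 8, 0, 9]
  [3, -1, -9, 0]
Answer: A*[1][4] = -3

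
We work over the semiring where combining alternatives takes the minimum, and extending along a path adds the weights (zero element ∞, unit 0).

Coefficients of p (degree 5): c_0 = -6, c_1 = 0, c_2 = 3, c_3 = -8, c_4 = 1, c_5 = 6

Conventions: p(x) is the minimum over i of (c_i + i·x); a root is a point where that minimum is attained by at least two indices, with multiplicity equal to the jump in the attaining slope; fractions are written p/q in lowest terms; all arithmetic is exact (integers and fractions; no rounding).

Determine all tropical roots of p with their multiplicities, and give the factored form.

hull edge (i=0, c=-6) to (i=3, c=-8): slope -2/3, span 3
hull edge (i=3, c=-8) to (i=5, c=6): slope 7, span 2
Factored form: p(x) = 6 ⊗ (x ⊕ (-7)) ⊗ (x ⊕ (-7)) ⊗ (x ⊕ 2/3) ⊗ (x ⊕ 2/3) ⊗ (x ⊕ 2/3)
Answer: roots = -7 (mult 2), 2/3 (mult 3)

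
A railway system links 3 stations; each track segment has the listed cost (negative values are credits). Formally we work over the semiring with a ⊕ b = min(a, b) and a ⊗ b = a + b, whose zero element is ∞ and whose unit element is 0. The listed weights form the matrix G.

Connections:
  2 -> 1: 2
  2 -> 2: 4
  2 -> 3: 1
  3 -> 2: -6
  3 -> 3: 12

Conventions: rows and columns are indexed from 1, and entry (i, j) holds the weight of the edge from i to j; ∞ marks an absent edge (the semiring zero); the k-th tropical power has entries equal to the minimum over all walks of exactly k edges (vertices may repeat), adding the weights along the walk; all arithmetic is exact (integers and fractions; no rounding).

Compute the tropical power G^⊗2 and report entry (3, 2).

G^⊗2:
  [∞, ∞, ∞]
  [6, -5, 5]
  [-4, -2, -5]
Key observation: the optimum is the walk 3->2->2, with weight (-6) + 4 = -2.
Optimal value attained by: walk 3->2->2.
Answer: (G^⊗2)[3][2] = -2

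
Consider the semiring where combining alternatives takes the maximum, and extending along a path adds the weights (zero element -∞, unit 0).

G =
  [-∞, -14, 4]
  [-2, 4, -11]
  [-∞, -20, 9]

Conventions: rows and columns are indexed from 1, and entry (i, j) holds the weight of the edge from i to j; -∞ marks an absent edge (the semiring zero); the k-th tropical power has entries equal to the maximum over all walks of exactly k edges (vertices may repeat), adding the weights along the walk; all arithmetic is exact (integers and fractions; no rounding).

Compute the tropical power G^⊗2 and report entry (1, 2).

G^⊗2:
  [-16, -10, 13]
  [2, 8, 2]
  [-22, -11, 18]
Key observation: the optimum is the walk 1->2->2, with weight (-14) + 4 = -10.
Optimal value attained by: walk 1->2->2.
Answer: (G^⊗2)[1][2] = -10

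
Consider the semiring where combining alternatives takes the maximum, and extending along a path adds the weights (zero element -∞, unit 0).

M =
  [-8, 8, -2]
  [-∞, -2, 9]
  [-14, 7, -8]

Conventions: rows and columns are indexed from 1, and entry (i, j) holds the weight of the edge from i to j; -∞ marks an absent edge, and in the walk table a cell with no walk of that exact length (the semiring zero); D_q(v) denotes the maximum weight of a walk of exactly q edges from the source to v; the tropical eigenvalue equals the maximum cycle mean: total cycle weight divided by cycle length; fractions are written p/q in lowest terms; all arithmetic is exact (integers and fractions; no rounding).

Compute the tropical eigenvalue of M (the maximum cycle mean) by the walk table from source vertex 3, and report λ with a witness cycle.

q=0: [-∞, -∞, 0]
q=1: [-14, 7, -8]
q=2: [-22, 5, 16]
q=3: [2, 23, 14]
Optimal cycle mean attained by: cycle 2->3->2, total 9 + 7, length 2.
Answer: λ = 8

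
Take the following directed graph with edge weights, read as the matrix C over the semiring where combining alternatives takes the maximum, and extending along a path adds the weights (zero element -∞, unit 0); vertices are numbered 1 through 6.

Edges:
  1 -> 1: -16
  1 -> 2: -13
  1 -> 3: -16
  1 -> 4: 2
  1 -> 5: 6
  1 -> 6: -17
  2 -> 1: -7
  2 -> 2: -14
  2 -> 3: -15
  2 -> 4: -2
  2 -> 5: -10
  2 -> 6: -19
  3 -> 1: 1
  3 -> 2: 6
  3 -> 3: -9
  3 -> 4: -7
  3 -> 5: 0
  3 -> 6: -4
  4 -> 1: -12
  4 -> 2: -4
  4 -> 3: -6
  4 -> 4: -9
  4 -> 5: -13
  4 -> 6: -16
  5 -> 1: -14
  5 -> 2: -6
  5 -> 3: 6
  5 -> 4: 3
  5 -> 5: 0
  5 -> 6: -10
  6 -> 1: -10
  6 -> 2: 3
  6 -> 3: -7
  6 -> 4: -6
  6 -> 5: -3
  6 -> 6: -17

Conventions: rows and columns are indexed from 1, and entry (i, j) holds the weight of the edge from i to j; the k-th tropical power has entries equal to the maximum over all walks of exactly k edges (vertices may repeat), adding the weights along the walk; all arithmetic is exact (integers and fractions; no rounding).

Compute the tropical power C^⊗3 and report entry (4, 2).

C^⊗2:
  [-8, 0, 12, 9, 6, -4]
  [-14, -6, -4, -5, -1, -18]
  [-1, -1, 6, 4, 7, -10]
  [-5, 0, -7, -6, -6, -10]
  [7, 12, 6, 3, 6, 2]
  [-4, -1, 3, 1, -3, -11]
C^⊗3:
  [13, 18, 12, 9, 12, 8]
  [-3, 2, 5, 2, -1, -8]
  [7, 12, 13, 10, 7, 2]
  [-6, -1, 0, -2, 1, -11]
  [7, 12, 12, 10, 13, 2]
  [4, 9, 3, 0, 3, -1]
Key observation: the optimum is the walk 4->5->3->2, with weight (-13) + 6 + 6 = -1.
Optimal value attained by: walk 4->5->3->2.
Answer: (C^⊗3)[4][2] = -1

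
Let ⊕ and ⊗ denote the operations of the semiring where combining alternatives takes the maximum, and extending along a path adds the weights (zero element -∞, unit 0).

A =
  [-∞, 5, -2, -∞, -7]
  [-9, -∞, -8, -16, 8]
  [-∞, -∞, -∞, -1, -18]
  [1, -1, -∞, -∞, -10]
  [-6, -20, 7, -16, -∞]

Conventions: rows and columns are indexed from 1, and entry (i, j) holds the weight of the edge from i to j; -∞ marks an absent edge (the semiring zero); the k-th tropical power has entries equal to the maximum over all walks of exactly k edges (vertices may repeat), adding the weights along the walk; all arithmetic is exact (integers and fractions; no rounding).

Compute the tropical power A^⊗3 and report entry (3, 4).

A^⊗2:
  [-4, -27, 0, -3, 13]
  [2, -4, 15, -8, -16]
  [0, -2, -11, -34, -11]
  [-10, 6, -1, -17, 7]
  [-15, -1, -8, 6, -11]
A^⊗3:
  [7, 1, 20, -1, -11]
  [-7, 7, 0, 14, 4]
  [-11, 5, -2, -12, 6]
  [1, -5, 14, -2, 14]
  [7, 5, -4, -9, 7]
Key observation: the optimum is the walk 3->5->3->4, with weight (-18) + 7 + (-1) = -12.
Optimal value attained by: walk 3->5->3->4.
Answer: (A^⊗3)[3][4] = -12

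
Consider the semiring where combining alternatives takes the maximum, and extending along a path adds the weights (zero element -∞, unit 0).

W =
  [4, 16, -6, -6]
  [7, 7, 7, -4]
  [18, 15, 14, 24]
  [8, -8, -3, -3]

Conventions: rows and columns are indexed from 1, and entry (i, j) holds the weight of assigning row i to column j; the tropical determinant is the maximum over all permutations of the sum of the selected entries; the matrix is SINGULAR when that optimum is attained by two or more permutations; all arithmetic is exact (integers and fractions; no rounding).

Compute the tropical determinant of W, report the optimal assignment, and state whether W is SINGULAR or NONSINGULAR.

σ = (1, 2, 3, 4): 4 + 7 + 14 + (-3) = 22
σ = (1, 2, 4, 3): 4 + 7 + 24 + (-3) = 32
σ = (1, 3, 2, 4): 4 + 7 + 15 + (-3) = 23
σ = (1, 3, 4, 2): 4 + 7 + 24 + (-8) = 27
σ = (1, 4, 2, 3): 4 + (-4) + 15 + (-3) = 12
σ = (1, 4, 3, 2): 4 + (-4) + 14 + (-8) = 6
σ = (2, 1, 3, 4): 16 + 7 + 14 + (-3) = 34
σ = (2, 1, 4, 3): 16 + 7 + 24 + (-3) = 44
σ = (2, 3, 1, 4): 16 + 7 + 18 + (-3) = 38
σ = (2, 3, 4, 1): 16 + 7 + 24 + 8 = 55
σ = (2, 4, 1, 3): 16 + (-4) + 18 + (-3) = 27
σ = (2, 4, 3, 1): 16 + (-4) + 14 + 8 = 34
σ = (3, 1, 2, 4): (-6) + 7 + 15 + (-3) = 13
σ = (3, 1, 4, 2): (-6) + 7 + 24 + (-8) = 17
σ = (3, 2, 1, 4): (-6) + 7 + 18 + (-3) = 16
σ = (3, 2, 4, 1): (-6) + 7 + 24 + 8 = 33
σ = (3, 4, 1, 2): (-6) + (-4) + 18 + (-8) = 0
σ = (3, 4, 2, 1): (-6) + (-4) + 15 + 8 = 13
σ = (4, 1, 2, 3): (-6) + 7 + 15 + (-3) = 13
σ = (4, 1, 3, 2): (-6) + 7 + 14 + (-8) = 7
σ = (4, 2, 1, 3): (-6) + 7 + 18 + (-3) = 16
σ = (4, 2, 3, 1): (-6) + 7 + 14 + 8 = 23
σ = (4, 3, 1, 2): (-6) + 7 + 18 + (-8) = 11
σ = (4, 3, 2, 1): (-6) + 7 + 15 + 8 = 24
Optimal value attained by: σ = (2, 3, 4, 1).
Answer: det⊕(W) = 55; verdict: NONSINGULAR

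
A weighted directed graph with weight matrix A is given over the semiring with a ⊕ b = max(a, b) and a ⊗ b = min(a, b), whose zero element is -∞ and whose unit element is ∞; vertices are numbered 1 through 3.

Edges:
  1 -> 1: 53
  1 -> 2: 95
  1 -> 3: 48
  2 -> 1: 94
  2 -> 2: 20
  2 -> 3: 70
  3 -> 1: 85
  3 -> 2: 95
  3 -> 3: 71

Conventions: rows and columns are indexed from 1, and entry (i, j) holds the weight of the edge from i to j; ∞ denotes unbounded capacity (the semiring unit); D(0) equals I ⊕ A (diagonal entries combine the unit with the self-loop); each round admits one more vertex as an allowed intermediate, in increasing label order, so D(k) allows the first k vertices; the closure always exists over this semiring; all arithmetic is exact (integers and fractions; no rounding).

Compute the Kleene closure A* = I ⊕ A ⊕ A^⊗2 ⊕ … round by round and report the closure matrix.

D(0):
  [∞, 95, 48]
  [94, ∞, 70]
  [85, 95, ∞]
D(1):
  [∞, 95, 48]
  [94, ∞, 70]
  [85, 95, ∞]
D(2):
  [∞, 95, 70]
  [94, ∞, 70]
  [94, 95, ∞]
D(3):
  [∞, 95, 70]
  [94, ∞, 70]
  [94, 95, ∞]
Answer: A* = [[∞, 95, 70], [94, ∞, 70], [94, 95, ∞]]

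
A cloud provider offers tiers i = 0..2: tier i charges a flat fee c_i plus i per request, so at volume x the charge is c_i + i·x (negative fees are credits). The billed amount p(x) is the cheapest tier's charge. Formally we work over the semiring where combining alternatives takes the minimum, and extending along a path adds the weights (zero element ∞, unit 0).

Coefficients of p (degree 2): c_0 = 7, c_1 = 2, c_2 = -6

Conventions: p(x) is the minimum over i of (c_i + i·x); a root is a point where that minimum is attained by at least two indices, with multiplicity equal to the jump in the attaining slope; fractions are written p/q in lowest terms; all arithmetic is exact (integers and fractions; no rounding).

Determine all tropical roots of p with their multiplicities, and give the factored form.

hull edge (i=0, c=7) to (i=2, c=-6): slope -13/2, span 2
Factored form: p(x) = -6 ⊗ (x ⊕ 13/2) ⊗ (x ⊕ 13/2)
Answer: roots = 13/2 (mult 2)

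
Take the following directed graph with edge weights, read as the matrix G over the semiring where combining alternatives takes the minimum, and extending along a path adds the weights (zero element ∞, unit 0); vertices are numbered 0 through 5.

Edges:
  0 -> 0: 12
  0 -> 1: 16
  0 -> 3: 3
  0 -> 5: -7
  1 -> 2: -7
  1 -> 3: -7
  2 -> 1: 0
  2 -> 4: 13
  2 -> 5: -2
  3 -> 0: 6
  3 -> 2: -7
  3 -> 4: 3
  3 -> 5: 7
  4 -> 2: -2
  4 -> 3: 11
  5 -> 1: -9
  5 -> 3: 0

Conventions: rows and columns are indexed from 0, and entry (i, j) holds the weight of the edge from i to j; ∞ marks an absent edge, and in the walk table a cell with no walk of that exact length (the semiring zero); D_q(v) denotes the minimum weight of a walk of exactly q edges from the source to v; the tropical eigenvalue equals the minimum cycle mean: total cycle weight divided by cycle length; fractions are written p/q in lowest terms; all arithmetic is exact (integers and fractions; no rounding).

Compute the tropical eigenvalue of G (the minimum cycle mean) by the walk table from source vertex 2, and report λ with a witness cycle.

q=0: [∞, ∞, 0, ∞, ∞, ∞]
q=1: [∞, 0, ∞, ∞, 13, -2]
q=2: [∞, -11, -7, -7, ∞, ∞]
q=3: [-1, -7, -18, -18, -4, -9]
q=4: [-12, -18, -25, -14, -15, -20]
q=5: [-8, -29, -25, -25, -12, -27]
q=6: [-19, -36, -36, -36, -22, -27]
Optimal cycle mean attained by: cycle 1->3->2->5->1, total (-7) + (-7) + (-2) + (-9), length 4.
Answer: λ = -25/4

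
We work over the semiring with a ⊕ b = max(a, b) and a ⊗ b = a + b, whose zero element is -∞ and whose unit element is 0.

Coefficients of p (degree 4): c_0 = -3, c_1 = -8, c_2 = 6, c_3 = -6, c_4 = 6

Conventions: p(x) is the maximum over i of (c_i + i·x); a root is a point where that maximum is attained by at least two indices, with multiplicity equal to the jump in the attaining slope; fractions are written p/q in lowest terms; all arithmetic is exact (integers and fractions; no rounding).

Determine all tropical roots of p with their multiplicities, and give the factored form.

hull edge (i=0, c=-3) to (i=2, c=6): slope 9/2, span 2
hull edge (i=2, c=6) to (i=4, c=6): slope 0, span 2
Factored form: p(x) = 6 ⊗ (x ⊕ (-9/2)) ⊗ (x ⊕ (-9/2)) ⊗ (x ⊕ 0) ⊗ (x ⊕ 0)
Answer: roots = -9/2 (mult 2), 0 (mult 2)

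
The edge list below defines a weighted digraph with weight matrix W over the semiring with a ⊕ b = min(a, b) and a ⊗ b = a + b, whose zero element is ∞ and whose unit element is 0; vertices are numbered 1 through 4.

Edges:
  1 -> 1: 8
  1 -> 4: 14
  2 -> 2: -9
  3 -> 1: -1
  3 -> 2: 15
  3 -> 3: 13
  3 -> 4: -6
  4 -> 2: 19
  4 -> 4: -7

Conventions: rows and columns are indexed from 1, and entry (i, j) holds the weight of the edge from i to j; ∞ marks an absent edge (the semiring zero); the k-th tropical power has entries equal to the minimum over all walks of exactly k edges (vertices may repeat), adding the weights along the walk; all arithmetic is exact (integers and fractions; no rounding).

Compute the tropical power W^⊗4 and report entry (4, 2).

W^⊗2:
  [16, 33, ∞, 7]
  [∞, -18, ∞, ∞]
  [7, 6, 26, -13]
  [∞, 10, ∞, -14]
W^⊗3:
  [24, 24, ∞, 0]
  [∞, -27, ∞, ∞]
  [15, -3, 39, -20]
  [∞, 1, ∞, -21]
W^⊗4:
  [32, 15, ∞, -7]
  [∞, -36, ∞, ∞]
  [23, -12, 52, -27]
  [∞, -8, ∞, -28]
Key observation: the optimum is the walk 4->2->2->2->2, with weight 19 + (-9) + (-9) + (-9) = -8.
Optimal value attained by: walk 4->2->2->2->2.
Answer: (W^⊗4)[4][2] = -8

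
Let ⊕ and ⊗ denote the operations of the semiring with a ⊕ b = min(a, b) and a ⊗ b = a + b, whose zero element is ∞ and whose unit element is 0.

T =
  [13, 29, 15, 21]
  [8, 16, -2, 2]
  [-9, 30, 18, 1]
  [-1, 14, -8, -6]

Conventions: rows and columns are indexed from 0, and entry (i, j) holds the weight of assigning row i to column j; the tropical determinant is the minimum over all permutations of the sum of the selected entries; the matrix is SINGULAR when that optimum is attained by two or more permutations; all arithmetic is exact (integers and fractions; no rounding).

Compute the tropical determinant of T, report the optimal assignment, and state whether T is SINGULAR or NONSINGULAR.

σ = (0, 1, 2, 3): 13 + 16 + 18 + (-6) = 41
σ = (0, 1, 3, 2): 13 + 16 + 1 + (-8) = 22
σ = (0, 2, 1, 3): 13 + (-2) + 30 + (-6) = 35
σ = (0, 2, 3, 1): 13 + (-2) + 1 + 14 = 26
σ = (0, 3, 1, 2): 13 + 2 + 30 + (-8) = 37
σ = (0, 3, 2, 1): 13 + 2 + 18 + 14 = 47
σ = (1, 0, 2, 3): 29 + 8 + 18 + (-6) = 49
σ = (1, 0, 3, 2): 29 + 8 + 1 + (-8) = 30
σ = (1, 2, 0, 3): 29 + (-2) + (-9) + (-6) = 12
σ = (1, 2, 3, 0): 29 + (-2) + 1 + (-1) = 27
σ = (1, 3, 0, 2): 29 + 2 + (-9) + (-8) = 14
σ = (1, 3, 2, 0): 29 + 2 + 18 + (-1) = 48
σ = (2, 0, 1, 3): 15 + 8 + 30 + (-6) = 47
σ = (2, 0, 3, 1): 15 + 8 + 1 + 14 = 38
σ = (2, 1, 0, 3): 15 + 16 + (-9) + (-6) = 16
σ = (2, 1, 3, 0): 15 + 16 + 1 + (-1) = 31
σ = (2, 3, 0, 1): 15 + 2 + (-9) + 14 = 22
σ = (2, 3, 1, 0): 15 + 2 + 30 + (-1) = 46
σ = (3, 0, 1, 2): 21 + 8 + 30 + (-8) = 51
σ = (3, 0, 2, 1): 21 + 8 + 18 + 14 = 61
σ = (3, 1, 0, 2): 21 + 16 + (-9) + (-8) = 20
σ = (3, 1, 2, 0): 21 + 16 + 18 + (-1) = 54
σ = (3, 2, 0, 1): 21 + (-2) + (-9) + 14 = 24
σ = (3, 2, 1, 0): 21 + (-2) + 30 + (-1) = 48
Optimal value attained by: σ = (1, 2, 0, 3).
Answer: det⊕(T) = 12; verdict: NONSINGULAR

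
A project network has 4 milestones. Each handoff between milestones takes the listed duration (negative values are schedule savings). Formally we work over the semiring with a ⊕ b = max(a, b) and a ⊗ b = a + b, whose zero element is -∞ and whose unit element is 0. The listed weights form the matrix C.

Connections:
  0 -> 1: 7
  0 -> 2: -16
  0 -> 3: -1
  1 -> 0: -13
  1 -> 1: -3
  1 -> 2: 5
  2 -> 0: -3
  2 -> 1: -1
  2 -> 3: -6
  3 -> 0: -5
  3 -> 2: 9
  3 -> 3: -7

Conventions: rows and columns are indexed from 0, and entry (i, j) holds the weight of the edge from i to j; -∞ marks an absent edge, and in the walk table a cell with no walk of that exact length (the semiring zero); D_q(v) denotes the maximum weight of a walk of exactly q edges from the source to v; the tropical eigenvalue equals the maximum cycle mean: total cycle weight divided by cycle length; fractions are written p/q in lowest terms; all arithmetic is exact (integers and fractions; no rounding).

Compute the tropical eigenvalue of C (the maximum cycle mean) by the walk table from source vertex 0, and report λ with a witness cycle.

q=0: [0, -∞, -∞, -∞]
q=1: [-∞, 7, -16, -1]
q=2: [-6, 4, 12, -8]
q=3: [9, 11, 9, 6]
q=4: [6, 16, 16, 8]
Optimal cycle mean attained by: cycle 0->1->2->0, total 7 + 5 + (-3), length 3.
Answer: λ = 3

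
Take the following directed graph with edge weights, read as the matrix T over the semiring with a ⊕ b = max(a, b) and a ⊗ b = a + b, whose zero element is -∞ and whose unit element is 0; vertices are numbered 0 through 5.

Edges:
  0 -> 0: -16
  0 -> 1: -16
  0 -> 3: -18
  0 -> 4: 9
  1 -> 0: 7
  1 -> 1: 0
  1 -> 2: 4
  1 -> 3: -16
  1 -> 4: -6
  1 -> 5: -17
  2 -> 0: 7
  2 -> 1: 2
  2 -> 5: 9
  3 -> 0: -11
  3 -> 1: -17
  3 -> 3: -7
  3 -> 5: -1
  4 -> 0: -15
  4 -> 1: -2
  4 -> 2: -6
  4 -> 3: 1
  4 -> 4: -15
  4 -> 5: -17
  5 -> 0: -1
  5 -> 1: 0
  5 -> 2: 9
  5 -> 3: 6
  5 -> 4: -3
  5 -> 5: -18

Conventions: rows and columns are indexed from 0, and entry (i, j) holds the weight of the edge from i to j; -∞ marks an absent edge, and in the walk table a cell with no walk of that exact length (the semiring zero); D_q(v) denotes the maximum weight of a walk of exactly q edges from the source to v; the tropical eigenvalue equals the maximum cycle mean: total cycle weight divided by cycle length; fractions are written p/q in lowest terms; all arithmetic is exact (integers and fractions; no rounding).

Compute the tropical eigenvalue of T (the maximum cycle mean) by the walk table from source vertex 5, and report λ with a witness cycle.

q=0: [-∞, -∞, -∞, -∞, -∞, 0]
q=1: [-1, 0, 9, 6, -3, -18]
q=2: [16, 11, 4, -1, 8, 18]
q=3: [18, 18, 27, 24, 25, 13]
q=4: [34, 29, 22, 26, 27, 36]
q=5: [36, 36, 45, 42, 43, 31]
q=6: [52, 47, 40, 44, 45, 54]
Optimal cycle mean attained by: cycle 2->5->2, total 9 + 9, length 2.
Answer: λ = 9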